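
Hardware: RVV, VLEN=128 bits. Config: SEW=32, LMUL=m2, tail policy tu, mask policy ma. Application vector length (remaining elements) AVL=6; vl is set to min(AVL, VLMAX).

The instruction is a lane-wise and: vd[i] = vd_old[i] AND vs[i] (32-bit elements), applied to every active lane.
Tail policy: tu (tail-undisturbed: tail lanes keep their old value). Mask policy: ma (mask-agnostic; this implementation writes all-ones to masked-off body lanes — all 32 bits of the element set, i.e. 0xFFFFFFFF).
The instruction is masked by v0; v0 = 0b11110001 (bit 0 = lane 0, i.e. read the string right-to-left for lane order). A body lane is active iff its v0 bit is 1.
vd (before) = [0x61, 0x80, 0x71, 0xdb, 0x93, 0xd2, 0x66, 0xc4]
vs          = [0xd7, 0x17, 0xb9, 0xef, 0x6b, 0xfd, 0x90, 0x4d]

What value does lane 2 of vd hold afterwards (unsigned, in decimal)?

VLMAX = VLEN×LMUL/SEW = 128×2/32 = 8
AVL=6 ≤ VLMAX=8, so vl = 6
[0] and(0x61,0xd7) = 0x41
[1] mask-off/ones = 0xffffffff
[2] mask-off/ones = 0xffffffff
[3] mask-off/ones = 0xffffffff
[4] and(0x93,0x6b) = 0x03
[5] and(0xd2,0xfd) = 0xd0
[6] tail/keep = 0x66
[7] tail/keep = 0xc4

vd[2] = 4294967295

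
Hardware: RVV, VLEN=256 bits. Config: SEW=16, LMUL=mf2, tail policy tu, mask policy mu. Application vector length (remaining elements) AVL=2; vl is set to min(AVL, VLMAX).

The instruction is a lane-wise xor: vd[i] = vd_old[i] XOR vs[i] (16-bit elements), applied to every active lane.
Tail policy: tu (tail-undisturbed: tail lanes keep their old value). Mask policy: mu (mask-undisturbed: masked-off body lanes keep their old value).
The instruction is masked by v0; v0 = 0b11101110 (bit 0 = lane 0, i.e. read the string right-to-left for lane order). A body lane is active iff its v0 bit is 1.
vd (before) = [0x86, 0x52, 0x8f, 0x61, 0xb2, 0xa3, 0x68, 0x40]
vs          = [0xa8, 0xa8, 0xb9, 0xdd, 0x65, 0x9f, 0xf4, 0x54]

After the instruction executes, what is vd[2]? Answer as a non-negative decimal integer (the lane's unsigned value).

VLMAX = (256 × 1/2) / 16 = 8 lanes
vl ← min(2, 8) = 2
vd[0] mask-off/keep -> 0x86
vd[1] xor(0x52,0xa8) -> 0xfa
vd[2] tail/keep -> 0x8f
vd[3] tail/keep -> 0x61
vd[4] tail/keep -> 0xb2
vd[5] tail/keep -> 0xa3
vd[6] tail/keep -> 0x68
vd[7] tail/keep -> 0x40

vd[2] = 143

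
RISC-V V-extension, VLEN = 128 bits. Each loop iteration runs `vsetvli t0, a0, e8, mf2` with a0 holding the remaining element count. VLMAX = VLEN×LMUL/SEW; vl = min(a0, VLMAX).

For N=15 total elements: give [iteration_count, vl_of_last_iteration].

lanes per group: 128·1/2/8 = 8
iterations = ceil(15/8) = 2; final-pass vl = 7

[iterations, last_vl] = [2, 7]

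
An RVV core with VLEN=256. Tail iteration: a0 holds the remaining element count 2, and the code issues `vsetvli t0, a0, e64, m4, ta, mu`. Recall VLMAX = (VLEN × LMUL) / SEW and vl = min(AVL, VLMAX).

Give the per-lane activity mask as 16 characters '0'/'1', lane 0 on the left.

predicate = 1100000000000000

lanes per group: 256·4/64 = 16
vl ← min(2, 16) = 2
bits (lane 0 leftmost): 1100000000000000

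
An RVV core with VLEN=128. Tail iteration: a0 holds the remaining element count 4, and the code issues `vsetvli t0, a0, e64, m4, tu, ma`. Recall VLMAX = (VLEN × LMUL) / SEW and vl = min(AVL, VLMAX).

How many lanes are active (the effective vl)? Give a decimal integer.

vl = 4

lanes per group: 128·4/64 = 8
AVL=4 ≤ VLMAX=8, so vl = 4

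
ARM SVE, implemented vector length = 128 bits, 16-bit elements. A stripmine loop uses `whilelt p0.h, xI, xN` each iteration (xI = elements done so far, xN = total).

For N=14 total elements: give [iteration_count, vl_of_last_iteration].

[iterations, last_vl] = [2, 6]

lane count: 128 div 16 = 8
N=14: ⌈14/8⌉ = 2 iters; last vl = 14 − 1×8 = 6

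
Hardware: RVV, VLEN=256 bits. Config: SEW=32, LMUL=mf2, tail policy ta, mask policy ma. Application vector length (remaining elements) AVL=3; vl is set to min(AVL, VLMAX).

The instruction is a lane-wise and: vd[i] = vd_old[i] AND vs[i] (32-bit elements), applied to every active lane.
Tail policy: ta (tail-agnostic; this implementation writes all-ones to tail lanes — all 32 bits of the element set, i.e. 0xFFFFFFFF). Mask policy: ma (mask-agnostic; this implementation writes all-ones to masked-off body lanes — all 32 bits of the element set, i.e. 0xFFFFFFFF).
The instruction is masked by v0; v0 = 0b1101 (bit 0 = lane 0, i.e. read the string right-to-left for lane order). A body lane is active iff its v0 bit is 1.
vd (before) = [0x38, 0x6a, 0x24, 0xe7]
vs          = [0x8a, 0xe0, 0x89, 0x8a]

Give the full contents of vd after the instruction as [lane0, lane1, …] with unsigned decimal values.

vd = [8, 4294967295, 0, 4294967295]

lanes per group: 256·1/2/32 = 4
vl ← min(3, 4) = 3
[0] and(0x38,0x8a) = 0x08
[1] mask-off/ones = 0xffffffff
[2] and(0x24,0x89) = 0x00
[3] tail/ones = 0xffffffff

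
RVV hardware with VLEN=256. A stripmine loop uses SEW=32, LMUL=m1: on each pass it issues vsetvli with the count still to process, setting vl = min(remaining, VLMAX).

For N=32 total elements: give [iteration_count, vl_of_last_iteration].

VLMAX = (256 × 1) / 32 = 8 lanes
N=32: ⌈32/8⌉ = 4 iters; last vl = 32 − 3×8 = 8

[iterations, last_vl] = [4, 8]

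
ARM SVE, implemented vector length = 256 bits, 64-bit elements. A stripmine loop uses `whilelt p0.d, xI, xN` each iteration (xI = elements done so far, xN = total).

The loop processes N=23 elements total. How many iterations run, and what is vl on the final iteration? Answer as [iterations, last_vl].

register lanes = 256/64 = 4
23 elements at 4/iter → 6 passes, remainder 3 on the last

[iterations, last_vl] = [6, 3]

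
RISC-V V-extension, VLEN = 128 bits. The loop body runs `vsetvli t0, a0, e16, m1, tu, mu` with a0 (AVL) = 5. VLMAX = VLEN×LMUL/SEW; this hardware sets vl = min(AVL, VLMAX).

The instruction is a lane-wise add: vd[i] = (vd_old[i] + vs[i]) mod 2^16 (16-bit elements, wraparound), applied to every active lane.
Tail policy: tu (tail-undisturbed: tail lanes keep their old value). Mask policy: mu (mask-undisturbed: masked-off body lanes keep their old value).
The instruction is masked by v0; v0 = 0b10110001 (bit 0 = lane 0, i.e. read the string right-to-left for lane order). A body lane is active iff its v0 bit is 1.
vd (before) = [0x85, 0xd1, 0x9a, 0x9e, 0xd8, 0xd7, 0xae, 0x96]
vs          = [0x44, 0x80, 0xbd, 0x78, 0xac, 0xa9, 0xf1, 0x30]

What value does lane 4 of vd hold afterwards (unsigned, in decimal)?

lanes per group: 128·1/16 = 8
AVL=5 ≤ VLMAX=8, so vl = 5
  i=0: add(0x85,0x44) → 201
  i=1: mask-off/keep → 209
  i=2: mask-off/keep → 154
  i=3: mask-off/keep → 158
  i=4: add(0xd8,0xac) → 388
  i=5: tail/keep → 215
  i=6: tail/keep → 174
  i=7: tail/keep → 150

vd[4] = 388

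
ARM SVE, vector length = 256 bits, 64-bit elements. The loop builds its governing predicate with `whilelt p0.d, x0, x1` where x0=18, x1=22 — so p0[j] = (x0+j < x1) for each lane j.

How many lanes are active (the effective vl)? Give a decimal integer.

register lanes = 256/64 = 4
active while 18+j < 22, i.e. j ∈ [0,4) capped at 4 ⇒ 4

vl = 4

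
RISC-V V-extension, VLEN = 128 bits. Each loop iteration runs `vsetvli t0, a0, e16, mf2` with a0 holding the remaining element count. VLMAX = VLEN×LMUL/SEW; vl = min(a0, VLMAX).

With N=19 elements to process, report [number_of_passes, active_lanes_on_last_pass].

[iterations, last_vl] = [5, 3]

VLMAX = VLEN×LMUL/SEW = 128×1/2/16 = 4
N=19: ⌈19/4⌉ = 5 iters; last vl = 19 − 4×4 = 3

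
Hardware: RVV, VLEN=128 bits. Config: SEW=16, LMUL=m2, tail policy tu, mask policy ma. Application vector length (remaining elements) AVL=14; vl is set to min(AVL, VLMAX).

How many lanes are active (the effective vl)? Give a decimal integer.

vl = 14

VLMAX = (128 × 2) / 16 = 16 lanes
vl ← min(14, 16) = 14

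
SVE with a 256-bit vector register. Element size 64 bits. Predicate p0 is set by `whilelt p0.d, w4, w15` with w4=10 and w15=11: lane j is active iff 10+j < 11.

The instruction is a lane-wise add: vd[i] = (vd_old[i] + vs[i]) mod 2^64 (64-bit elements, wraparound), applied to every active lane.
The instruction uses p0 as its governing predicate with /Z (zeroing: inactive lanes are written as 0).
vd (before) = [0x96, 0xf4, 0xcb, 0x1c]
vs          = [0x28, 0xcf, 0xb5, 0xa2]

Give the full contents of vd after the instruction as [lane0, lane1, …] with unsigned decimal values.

vd = [190, 0, 0, 0]

register lanes = 256/64 = 4
active while 10+j < 11, i.e. j ∈ [0,1) capped at 4 ⇒ 1
  i=0: add(0x96,0x28) → 190
  i=1: tail/zero → 0
  i=2: tail/zero → 0
  i=3: tail/zero → 0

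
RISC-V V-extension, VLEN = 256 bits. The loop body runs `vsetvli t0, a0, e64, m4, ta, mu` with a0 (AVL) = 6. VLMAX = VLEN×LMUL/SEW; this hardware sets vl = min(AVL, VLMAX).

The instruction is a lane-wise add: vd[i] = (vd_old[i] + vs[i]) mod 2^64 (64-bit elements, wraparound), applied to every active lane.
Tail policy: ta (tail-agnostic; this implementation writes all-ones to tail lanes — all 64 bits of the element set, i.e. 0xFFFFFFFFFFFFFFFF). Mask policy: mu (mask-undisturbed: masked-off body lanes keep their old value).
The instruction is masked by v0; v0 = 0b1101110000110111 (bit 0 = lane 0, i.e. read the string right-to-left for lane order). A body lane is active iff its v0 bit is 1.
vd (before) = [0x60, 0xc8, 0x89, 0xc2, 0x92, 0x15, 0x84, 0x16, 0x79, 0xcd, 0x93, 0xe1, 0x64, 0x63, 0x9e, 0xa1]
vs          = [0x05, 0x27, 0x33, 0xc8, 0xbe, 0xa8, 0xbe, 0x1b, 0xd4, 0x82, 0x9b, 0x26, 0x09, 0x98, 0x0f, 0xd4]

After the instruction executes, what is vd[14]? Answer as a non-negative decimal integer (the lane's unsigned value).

VLMAX = VLEN×LMUL/SEW = 256×4/64 = 16
vl ← min(6, 16) = 6
  i=0: add(0x60,0x05) → 101
  i=1: add(0xc8,0x27) → 239
  i=2: add(0x89,0x33) → 188
  i=3: mask-off/keep → 194
  i=4: add(0x92,0xbe) → 336
  i=5: add(0x15,0xa8) → 189
  i=6: tail/ones → 18446744073709551615
  i=7: tail/ones → 18446744073709551615
  i=8: tail/ones → 18446744073709551615
  i=9: tail/ones → 18446744073709551615
  i=10: tail/ones → 18446744073709551615
  i=11: tail/ones → 18446744073709551615
  i=12: tail/ones → 18446744073709551615
  i=13: tail/ones → 18446744073709551615
  i=14: tail/ones → 18446744073709551615
  i=15: tail/ones → 18446744073709551615

vd[14] = 18446744073709551615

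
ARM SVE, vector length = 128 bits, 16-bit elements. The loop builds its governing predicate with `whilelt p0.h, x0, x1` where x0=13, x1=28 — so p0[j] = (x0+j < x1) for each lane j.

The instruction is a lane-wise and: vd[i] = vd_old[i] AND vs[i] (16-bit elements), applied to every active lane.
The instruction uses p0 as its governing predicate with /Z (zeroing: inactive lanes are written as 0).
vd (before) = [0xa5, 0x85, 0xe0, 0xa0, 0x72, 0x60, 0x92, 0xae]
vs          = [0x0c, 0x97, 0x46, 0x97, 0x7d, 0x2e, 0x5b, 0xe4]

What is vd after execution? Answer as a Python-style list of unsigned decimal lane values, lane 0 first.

register lanes = 128/16 = 8
whilelt: lane j active iff 13+j < 28 → j < 15 → 8 active
  i=0: and(0xa5,0x0c) → 4
  i=1: and(0x85,0x97) → 133
  i=2: and(0xe0,0x46) → 64
  i=3: and(0xa0,0x97) → 128
  i=4: and(0x72,0x7d) → 112
  i=5: and(0x60,0x2e) → 32
  i=6: and(0x92,0x5b) → 18
  i=7: and(0xae,0xe4) → 164

vd = [4, 133, 64, 128, 112, 32, 18, 164]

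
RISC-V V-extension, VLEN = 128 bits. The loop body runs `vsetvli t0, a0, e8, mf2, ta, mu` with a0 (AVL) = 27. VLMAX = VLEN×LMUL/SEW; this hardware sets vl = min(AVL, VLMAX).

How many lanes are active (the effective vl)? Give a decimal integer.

vl = 8

VLMAX = VLEN×LMUL/SEW = 128×1/2/8 = 8
vl ← min(27, 8) = 8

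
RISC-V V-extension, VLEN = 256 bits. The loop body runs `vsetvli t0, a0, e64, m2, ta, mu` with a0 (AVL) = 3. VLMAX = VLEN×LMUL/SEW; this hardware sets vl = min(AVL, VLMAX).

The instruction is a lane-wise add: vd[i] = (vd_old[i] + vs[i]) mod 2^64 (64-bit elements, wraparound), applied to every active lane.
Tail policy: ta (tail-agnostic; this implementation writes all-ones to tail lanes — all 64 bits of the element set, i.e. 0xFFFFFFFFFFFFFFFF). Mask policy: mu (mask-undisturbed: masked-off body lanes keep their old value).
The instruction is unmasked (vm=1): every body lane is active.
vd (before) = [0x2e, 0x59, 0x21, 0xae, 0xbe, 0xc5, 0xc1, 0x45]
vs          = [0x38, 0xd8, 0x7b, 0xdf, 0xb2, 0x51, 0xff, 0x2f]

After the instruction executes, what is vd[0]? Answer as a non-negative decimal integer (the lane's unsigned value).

VLMAX = (256 × 2) / 64 = 8 lanes
vl = min(AVL, VLMAX) = min(3, 8) = 3
vd[0] add(0x2e,0x38) -> 0x66
vd[1] add(0x59,0xd8) -> 0x131
vd[2] add(0x21,0x7b) -> 0x9c
vd[3] tail/ones -> 0xffffffffffffffff
vd[4] tail/ones -> 0xffffffffffffffff
vd[5] tail/ones -> 0xffffffffffffffff
vd[6] tail/ones -> 0xffffffffffffffff
vd[7] tail/ones -> 0xffffffffffffffff

vd[0] = 102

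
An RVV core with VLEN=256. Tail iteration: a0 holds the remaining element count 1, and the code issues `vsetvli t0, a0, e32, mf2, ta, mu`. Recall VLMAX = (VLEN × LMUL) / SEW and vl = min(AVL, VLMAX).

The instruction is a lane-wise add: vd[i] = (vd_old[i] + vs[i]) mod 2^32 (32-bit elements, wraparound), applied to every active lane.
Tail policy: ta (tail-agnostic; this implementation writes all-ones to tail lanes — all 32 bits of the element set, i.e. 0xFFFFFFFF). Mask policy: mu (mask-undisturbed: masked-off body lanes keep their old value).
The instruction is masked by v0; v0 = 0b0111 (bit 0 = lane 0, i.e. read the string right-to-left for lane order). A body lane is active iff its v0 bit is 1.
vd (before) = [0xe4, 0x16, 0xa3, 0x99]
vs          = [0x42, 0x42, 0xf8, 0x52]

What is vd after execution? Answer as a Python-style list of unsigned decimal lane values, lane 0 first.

VLMAX = VLEN×LMUL/SEW = 256×1/2/32 = 4
vl ← min(1, 4) = 1
[0] add(0xe4,0x42) = 0x126
[1] tail/ones = 0xffffffff
[2] tail/ones = 0xffffffff
[3] tail/ones = 0xffffffff

vd = [294, 4294967295, 4294967295, 4294967295]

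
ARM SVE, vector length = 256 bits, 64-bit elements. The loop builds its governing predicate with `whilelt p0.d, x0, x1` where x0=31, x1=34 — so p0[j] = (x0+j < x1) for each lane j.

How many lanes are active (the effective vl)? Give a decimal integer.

256-bit reg / 64-bit elem → 4 lanes
whilelt: lane j active iff 31+j < 34 → j < 3 → 3 active

vl = 3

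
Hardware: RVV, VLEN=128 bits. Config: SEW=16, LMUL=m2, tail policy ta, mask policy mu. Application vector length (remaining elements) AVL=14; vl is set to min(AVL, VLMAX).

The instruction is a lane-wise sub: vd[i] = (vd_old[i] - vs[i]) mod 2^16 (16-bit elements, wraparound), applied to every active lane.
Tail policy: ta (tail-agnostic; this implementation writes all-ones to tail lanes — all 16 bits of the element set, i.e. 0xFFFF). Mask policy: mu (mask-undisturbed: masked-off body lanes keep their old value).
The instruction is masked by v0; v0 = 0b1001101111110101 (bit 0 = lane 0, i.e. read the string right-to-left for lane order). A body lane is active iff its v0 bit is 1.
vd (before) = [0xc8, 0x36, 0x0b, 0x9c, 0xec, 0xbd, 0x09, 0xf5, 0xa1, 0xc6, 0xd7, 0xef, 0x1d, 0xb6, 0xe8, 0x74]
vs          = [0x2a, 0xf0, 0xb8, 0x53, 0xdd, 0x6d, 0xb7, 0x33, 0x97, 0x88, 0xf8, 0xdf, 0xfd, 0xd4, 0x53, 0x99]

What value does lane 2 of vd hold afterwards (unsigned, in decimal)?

VLMAX = (128 × 2) / 16 = 16 lanes
vl ← min(14, 16) = 14
[0] sub(0xc8,0x2a) = 0x9e
[1] mask-off/keep = 0x36
[2] sub(0x0b,0xb8) = 0xff53
[3] mask-off/keep = 0x9c
[4] sub(0xec,0xdd) = 0x0f
[5] sub(0xbd,0x6d) = 0x50
[6] sub(0x09,0xb7) = 0xff52
[7] sub(0xf5,0x33) = 0xc2
[8] sub(0xa1,0x97) = 0x0a
[9] sub(0xc6,0x88) = 0x3e
[10] mask-off/keep = 0xd7
[11] sub(0xef,0xdf) = 0x10
[12] sub(0x1d,0xfd) = 0xff20
[13] mask-off/keep = 0xb6
[14] tail/ones = 0xffff
[15] tail/ones = 0xffff

vd[2] = 65363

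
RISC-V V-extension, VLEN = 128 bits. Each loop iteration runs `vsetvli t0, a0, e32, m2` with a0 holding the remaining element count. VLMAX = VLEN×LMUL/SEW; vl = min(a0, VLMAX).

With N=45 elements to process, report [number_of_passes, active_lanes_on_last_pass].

[iterations, last_vl] = [6, 5]

VLMAX = VLEN×LMUL/SEW = 128×2/32 = 8
iterations = ceil(45/8) = 6; final-pass vl = 5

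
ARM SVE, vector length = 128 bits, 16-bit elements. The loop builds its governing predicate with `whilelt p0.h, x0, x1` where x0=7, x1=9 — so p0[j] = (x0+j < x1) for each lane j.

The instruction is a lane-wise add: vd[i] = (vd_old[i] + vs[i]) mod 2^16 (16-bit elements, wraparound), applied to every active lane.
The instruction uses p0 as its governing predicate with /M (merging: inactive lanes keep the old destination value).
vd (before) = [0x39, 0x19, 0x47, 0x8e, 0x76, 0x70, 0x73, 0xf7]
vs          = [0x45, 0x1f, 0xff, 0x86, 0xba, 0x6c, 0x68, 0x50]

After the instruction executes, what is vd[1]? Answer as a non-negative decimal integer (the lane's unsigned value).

128-bit reg / 16-bit elem → 8 lanes
p0[j] = (7+j < 9); true for j=0..1 → 2 lanes set
  i=0: add(0x39,0x45) → 126
  i=1: add(0x19,0x1f) → 56
  i=2: tail/keep → 71
  i=3: tail/keep → 142
  i=4: tail/keep → 118
  i=5: tail/keep → 112
  i=6: tail/keep → 115
  i=7: tail/keep → 247

vd[1] = 56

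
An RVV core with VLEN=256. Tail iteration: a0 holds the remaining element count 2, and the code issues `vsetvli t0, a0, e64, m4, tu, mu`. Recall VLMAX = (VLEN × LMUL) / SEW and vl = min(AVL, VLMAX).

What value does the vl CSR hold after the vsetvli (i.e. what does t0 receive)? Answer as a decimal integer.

vl = 2

lanes per group: 256·4/64 = 16
vl ← min(2, 16) = 2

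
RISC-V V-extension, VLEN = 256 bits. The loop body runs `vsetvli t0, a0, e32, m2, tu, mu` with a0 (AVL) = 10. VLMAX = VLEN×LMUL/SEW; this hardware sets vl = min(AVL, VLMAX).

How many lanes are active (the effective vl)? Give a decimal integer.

VLMAX = VLEN×LMUL/SEW = 256×2/32 = 16
vl ← min(10, 16) = 10

vl = 10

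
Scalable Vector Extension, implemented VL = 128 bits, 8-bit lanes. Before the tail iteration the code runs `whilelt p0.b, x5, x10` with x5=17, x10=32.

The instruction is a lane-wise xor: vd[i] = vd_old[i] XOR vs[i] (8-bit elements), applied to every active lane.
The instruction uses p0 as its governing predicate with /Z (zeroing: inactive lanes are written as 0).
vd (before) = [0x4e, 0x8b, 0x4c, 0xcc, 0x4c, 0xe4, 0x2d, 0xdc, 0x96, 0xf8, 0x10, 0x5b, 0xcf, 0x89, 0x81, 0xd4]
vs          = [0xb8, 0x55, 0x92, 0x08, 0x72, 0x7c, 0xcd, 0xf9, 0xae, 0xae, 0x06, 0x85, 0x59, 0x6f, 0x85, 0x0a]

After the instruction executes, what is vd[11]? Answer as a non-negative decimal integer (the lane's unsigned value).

vd[11] = 222

lane count: 128 div 8 = 16
active while 17+j < 32, i.e. j ∈ [0,15) capped at 16 ⇒ 15
  i=0: xor(0x4e,0xb8) → 246
  i=1: xor(0x8b,0x55) → 222
  i=2: xor(0x4c,0x92) → 222
  i=3: xor(0xcc,0x08) → 196
  i=4: xor(0x4c,0x72) → 62
  i=5: xor(0xe4,0x7c) → 152
  i=6: xor(0x2d,0xcd) → 224
  i=7: xor(0xdc,0xf9) → 37
  i=8: xor(0x96,0xae) → 56
  i=9: xor(0xf8,0xae) → 86
  i=10: xor(0x10,0x06) → 22
  i=11: xor(0x5b,0x85) → 222
  i=12: xor(0xcf,0x59) → 150
  i=13: xor(0x89,0x6f) → 230
  i=14: xor(0x81,0x85) → 4
  i=15: tail/zero → 0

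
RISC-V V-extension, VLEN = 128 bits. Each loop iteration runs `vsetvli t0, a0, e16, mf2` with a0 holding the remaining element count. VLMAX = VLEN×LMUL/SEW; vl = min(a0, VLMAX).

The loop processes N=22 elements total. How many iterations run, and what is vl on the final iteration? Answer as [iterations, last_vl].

[iterations, last_vl] = [6, 2]

VLMAX = (128 × 1/2) / 16 = 4 lanes
iterations = ceil(22/4) = 6; final-pass vl = 2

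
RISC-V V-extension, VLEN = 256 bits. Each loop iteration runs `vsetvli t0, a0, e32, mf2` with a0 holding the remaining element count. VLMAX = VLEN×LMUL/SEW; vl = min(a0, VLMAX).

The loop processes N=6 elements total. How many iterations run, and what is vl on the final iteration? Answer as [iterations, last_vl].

[iterations, last_vl] = [2, 2]

lanes per group: 256·1/2/32 = 4
N=6: ⌈6/4⌉ = 2 iters; last vl = 6 − 1×4 = 2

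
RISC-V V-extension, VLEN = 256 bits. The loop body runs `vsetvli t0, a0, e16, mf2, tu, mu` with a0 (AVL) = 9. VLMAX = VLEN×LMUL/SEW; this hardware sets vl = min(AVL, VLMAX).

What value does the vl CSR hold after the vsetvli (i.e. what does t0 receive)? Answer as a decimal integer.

vl = 8

VLMAX = VLEN×LMUL/SEW = 256×1/2/16 = 8
vl = min(AVL, VLMAX) = min(9, 8) = 8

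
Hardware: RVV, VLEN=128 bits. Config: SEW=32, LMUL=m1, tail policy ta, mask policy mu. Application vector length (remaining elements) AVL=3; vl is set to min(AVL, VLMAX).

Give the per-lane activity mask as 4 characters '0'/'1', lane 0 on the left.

predicate = 1110

VLMAX = VLEN×LMUL/SEW = 128×1/32 = 4
AVL=3 ≤ VLMAX=4, so vl = 3
bits (lane 0 leftmost): 1110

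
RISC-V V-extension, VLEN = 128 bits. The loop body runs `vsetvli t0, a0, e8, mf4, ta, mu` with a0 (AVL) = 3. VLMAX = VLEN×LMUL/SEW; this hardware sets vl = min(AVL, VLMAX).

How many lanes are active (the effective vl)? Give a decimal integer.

VLMAX = VLEN×LMUL/SEW = 128×1/4/8 = 4
vl = min(AVL, VLMAX) = min(3, 4) = 3

vl = 3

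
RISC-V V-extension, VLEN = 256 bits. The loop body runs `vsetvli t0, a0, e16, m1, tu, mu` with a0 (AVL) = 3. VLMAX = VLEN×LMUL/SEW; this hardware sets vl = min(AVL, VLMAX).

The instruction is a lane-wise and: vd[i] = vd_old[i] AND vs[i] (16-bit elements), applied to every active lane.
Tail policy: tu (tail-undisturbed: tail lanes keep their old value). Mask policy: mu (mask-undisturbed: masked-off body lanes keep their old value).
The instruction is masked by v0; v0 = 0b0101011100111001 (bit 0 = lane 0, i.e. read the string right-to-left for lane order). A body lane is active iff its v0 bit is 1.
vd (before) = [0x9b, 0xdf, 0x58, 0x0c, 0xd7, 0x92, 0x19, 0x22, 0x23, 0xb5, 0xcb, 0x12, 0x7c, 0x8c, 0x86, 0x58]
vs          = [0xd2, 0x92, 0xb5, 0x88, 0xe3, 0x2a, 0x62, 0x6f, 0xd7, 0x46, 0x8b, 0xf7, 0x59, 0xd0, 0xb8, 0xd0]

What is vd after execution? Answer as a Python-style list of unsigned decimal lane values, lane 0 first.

vd = [146, 223, 88, 12, 215, 146, 25, 34, 35, 181, 203, 18, 124, 140, 134, 88]

lanes per group: 256·1/16 = 16
AVL=3 ≤ VLMAX=16, so vl = 3
lane  0: and(0x9b,0xd2) ⇒ 0x92
lane  1: mask-off/keep ⇒ 0xdf
lane  2: mask-off/keep ⇒ 0x58
lane  3: tail/keep ⇒ 0x0c
lane  4: tail/keep ⇒ 0xd7
lane  5: tail/keep ⇒ 0x92
lane  6: tail/keep ⇒ 0x19
lane  7: tail/keep ⇒ 0x22
lane  8: tail/keep ⇒ 0x23
lane  9: tail/keep ⇒ 0xb5
lane 10: tail/keep ⇒ 0xcb
lane 11: tail/keep ⇒ 0x12
lane 12: tail/keep ⇒ 0x7c
lane 13: tail/keep ⇒ 0x8c
lane 14: tail/keep ⇒ 0x86
lane 15: tail/keep ⇒ 0x58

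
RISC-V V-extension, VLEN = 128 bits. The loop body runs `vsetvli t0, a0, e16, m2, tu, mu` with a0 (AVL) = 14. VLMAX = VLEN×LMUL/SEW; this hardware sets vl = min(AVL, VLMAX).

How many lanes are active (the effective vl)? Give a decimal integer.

vl = 14

lanes per group: 128·2/16 = 16
vl ← min(14, 16) = 14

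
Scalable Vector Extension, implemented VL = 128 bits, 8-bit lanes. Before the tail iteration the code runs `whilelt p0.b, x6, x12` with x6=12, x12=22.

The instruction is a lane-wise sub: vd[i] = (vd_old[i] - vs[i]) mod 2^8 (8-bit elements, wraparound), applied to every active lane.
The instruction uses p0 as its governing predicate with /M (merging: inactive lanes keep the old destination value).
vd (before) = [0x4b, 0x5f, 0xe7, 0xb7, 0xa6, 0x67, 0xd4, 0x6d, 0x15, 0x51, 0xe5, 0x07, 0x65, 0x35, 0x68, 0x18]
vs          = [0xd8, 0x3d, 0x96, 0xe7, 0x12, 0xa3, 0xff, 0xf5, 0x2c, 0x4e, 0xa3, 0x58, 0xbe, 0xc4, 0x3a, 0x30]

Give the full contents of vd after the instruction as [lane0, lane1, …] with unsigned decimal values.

lane count: 128 div 8 = 16
active while 12+j < 22, i.e. j ∈ [0,10) capped at 16 ⇒ 10
lane  0: sub(0x4b,0xd8) ⇒ 0x73
lane  1: sub(0x5f,0x3d) ⇒ 0x22
lane  2: sub(0xe7,0x96) ⇒ 0x51
lane  3: sub(0xb7,0xe7) ⇒ 0xd0
lane  4: sub(0xa6,0x12) ⇒ 0x94
lane  5: sub(0x67,0xa3) ⇒ 0xc4
lane  6: sub(0xd4,0xff) ⇒ 0xd5
lane  7: sub(0x6d,0xf5) ⇒ 0x78
lane  8: sub(0x15,0x2c) ⇒ 0xe9
lane  9: sub(0x51,0x4e) ⇒ 0x03
lane 10: tail/keep ⇒ 0xe5
lane 11: tail/keep ⇒ 0x07
lane 12: tail/keep ⇒ 0x65
lane 13: tail/keep ⇒ 0x35
lane 14: tail/keep ⇒ 0x68
lane 15: tail/keep ⇒ 0x18

vd = [115, 34, 81, 208, 148, 196, 213, 120, 233, 3, 229, 7, 101, 53, 104, 24]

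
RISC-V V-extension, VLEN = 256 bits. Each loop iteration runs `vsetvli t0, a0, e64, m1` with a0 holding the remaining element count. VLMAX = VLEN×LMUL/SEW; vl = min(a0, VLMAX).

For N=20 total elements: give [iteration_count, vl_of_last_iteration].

VLMAX = VLEN×LMUL/SEW = 256×1/64 = 4
20 elements at 4/iter → 5 passes, remainder 4 on the last

[iterations, last_vl] = [5, 4]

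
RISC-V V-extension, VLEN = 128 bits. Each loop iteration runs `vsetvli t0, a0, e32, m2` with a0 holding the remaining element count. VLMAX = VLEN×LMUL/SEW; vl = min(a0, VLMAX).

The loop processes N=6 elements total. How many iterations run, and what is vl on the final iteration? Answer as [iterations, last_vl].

[iterations, last_vl] = [1, 6]

VLMAX = (128 × 2) / 32 = 8 lanes
6 elements at 8/iter → 1 passes, remainder 6 on the last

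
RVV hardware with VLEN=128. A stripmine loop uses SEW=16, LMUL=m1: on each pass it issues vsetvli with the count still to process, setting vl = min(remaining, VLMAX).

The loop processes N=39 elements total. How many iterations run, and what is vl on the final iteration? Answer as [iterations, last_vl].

lanes per group: 128·1/16 = 8
N=39: ⌈39/8⌉ = 5 iters; last vl = 39 − 4×8 = 7

[iterations, last_vl] = [5, 7]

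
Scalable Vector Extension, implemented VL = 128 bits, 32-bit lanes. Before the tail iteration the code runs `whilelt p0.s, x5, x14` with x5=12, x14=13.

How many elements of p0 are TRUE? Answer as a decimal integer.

vl = 1

128-bit reg / 32-bit elem → 4 lanes
whilelt: lane j active iff 12+j < 13 → j < 1 → 1 active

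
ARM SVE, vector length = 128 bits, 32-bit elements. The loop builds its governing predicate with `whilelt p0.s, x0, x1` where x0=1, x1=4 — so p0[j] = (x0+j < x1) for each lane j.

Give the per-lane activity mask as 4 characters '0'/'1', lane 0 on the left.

predicate = 1110

128-bit reg / 32-bit elem → 4 lanes
active while 1+j < 4, i.e. j ∈ [0,3) capped at 4 ⇒ 3
bits (lane 0 leftmost): 1110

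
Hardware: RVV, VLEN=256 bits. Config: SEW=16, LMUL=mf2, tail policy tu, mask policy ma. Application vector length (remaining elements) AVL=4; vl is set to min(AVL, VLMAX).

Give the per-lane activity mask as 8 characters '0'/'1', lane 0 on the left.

predicate = 11110000

lanes per group: 256·1/2/16 = 8
vl ← min(4, 8) = 4
bits (lane 0 leftmost): 11110000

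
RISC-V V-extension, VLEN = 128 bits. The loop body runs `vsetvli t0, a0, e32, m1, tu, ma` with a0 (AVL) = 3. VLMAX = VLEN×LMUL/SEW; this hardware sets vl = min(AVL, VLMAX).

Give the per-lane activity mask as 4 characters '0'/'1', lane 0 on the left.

predicate = 1110

VLMAX = VLEN×LMUL/SEW = 128×1/32 = 4
vl = min(AVL, VLMAX) = min(3, 4) = 3
bits (lane 0 leftmost): 1110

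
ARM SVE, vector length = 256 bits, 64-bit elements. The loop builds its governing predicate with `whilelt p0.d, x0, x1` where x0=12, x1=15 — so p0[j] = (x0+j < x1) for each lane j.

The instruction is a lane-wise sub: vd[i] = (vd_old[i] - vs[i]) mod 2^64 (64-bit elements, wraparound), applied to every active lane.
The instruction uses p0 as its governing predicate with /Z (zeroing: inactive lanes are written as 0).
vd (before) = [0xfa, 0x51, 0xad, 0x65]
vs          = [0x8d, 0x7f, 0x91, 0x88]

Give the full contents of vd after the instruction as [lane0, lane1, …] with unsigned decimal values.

vd = [109, 18446744073709551570, 28, 0]

256-bit reg / 64-bit elem → 4 lanes
whilelt: lane j active iff 12+j < 15 → j < 3 → 3 active
lane  0: sub(0xfa,0x8d) ⇒ 0x6d
lane  1: sub(0x51,0x7f) ⇒ 0xffffffffffffffd2
lane  2: sub(0xad,0x91) ⇒ 0x1c
lane  3: tail/zero ⇒ 0x00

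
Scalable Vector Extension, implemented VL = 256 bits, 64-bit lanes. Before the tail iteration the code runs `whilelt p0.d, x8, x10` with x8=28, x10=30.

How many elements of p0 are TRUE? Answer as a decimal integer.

vl = 2

256-bit reg / 64-bit elem → 4 lanes
p0[j] = (28+j < 30); true for j=0..1 → 2 lanes set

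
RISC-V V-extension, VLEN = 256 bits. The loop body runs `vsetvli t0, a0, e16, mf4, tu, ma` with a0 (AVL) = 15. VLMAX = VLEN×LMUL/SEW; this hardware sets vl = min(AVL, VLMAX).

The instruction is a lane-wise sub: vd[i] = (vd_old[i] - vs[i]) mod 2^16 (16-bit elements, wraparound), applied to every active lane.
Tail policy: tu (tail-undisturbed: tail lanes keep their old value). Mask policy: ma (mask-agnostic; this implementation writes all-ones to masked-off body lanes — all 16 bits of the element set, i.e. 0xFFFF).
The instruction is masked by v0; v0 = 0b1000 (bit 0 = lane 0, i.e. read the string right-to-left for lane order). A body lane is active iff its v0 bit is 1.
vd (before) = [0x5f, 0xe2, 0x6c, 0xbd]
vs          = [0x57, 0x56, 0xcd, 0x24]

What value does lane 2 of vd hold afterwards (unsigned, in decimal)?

vd[2] = 65535

VLMAX = VLEN×LMUL/SEW = 256×1/4/16 = 4
vl = min(AVL, VLMAX) = min(15, 4) = 4
[0] mask-off/ones = 0xffff
[1] mask-off/ones = 0xffff
[2] mask-off/ones = 0xffff
[3] sub(0xbd,0x24) = 0x99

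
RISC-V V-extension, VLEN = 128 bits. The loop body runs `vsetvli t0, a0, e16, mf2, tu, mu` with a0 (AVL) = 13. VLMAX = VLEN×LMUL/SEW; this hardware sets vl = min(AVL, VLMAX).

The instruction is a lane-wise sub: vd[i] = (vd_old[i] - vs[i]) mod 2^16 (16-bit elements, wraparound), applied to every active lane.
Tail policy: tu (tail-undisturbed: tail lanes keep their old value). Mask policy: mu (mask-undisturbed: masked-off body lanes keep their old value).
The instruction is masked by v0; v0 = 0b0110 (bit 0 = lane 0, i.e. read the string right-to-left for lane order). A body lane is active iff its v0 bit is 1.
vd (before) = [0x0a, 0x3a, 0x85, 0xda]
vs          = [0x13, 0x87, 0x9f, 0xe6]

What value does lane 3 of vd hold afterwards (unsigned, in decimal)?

VLMAX = VLEN×LMUL/SEW = 128×1/2/16 = 4
AVL=13 > VLMAX=4, so vl = 4
vd[0] mask-off/keep -> 0x0a
vd[1] sub(0x3a,0x87) -> 0xffb3
vd[2] sub(0x85,0x9f) -> 0xffe6
vd[3] mask-off/keep -> 0xda

vd[3] = 218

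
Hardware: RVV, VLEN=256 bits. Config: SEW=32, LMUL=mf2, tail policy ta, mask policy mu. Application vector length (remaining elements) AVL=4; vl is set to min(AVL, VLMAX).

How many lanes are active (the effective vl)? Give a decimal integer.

vl = 4

VLMAX = (256 × 1/2) / 32 = 4 lanes
AVL=4 ≤ VLMAX=4, so vl = 4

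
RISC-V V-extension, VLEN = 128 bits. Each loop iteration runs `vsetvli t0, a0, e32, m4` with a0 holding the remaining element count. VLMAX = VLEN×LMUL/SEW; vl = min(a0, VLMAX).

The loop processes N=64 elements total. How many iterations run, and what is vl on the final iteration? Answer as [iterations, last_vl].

[iterations, last_vl] = [4, 16]

VLMAX = VLEN×LMUL/SEW = 128×4/32 = 16
64 elements at 16/iter → 4 passes, remainder 16 on the last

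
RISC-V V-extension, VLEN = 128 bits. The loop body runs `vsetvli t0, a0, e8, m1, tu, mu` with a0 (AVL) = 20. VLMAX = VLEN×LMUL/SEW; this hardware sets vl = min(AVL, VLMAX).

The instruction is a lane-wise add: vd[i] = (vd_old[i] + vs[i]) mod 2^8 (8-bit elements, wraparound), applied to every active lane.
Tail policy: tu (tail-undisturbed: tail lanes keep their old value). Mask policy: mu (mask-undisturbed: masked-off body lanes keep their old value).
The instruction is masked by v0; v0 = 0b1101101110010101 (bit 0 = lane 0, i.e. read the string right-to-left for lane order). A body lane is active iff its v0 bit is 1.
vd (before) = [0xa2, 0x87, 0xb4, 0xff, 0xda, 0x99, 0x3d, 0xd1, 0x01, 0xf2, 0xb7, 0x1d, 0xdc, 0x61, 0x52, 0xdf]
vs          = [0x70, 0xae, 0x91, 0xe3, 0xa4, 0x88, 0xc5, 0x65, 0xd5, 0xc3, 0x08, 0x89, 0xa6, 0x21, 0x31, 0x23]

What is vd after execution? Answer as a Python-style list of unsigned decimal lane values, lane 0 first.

vd = [18, 135, 69, 255, 126, 153, 61, 54, 214, 181, 183, 166, 130, 97, 131, 2]

lanes per group: 128·1/8 = 16
vl ← min(20, 16) = 16
[0] add(0xa2,0x70) = 0x12
[1] mask-off/keep = 0x87
[2] add(0xb4,0x91) = 0x45
[3] mask-off/keep = 0xff
[4] add(0xda,0xa4) = 0x7e
[5] mask-off/keep = 0x99
[6] mask-off/keep = 0x3d
[7] add(0xd1,0x65) = 0x36
[8] add(0x01,0xd5) = 0xd6
[9] add(0xf2,0xc3) = 0xb5
[10] mask-off/keep = 0xb7
[11] add(0x1d,0x89) = 0xa6
[12] add(0xdc,0xa6) = 0x82
[13] mask-off/keep = 0x61
[14] add(0x52,0x31) = 0x83
[15] add(0xdf,0x23) = 0x02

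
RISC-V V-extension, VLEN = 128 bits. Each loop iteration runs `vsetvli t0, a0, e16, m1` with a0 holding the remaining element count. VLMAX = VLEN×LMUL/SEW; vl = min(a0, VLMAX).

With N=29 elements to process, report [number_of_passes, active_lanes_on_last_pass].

lanes per group: 128·1/16 = 8
iterations = ceil(29/8) = 4; final-pass vl = 5

[iterations, last_vl] = [4, 5]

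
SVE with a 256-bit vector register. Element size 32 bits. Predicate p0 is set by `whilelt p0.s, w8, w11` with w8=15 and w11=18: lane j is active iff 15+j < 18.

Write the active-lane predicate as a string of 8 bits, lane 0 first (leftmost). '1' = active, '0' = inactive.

register lanes = 256/32 = 8
active while 15+j < 18, i.e. j ∈ [0,3) capped at 8 ⇒ 3
bits (lane 0 leftmost): 11100000

predicate = 11100000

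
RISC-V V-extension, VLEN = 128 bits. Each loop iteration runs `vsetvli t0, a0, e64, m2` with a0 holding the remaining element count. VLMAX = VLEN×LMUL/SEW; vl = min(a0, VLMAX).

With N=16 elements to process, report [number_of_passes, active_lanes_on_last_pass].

[iterations, last_vl] = [4, 4]

lanes per group: 128·2/64 = 4
N=16: ⌈16/4⌉ = 4 iters; last vl = 16 − 3×4 = 4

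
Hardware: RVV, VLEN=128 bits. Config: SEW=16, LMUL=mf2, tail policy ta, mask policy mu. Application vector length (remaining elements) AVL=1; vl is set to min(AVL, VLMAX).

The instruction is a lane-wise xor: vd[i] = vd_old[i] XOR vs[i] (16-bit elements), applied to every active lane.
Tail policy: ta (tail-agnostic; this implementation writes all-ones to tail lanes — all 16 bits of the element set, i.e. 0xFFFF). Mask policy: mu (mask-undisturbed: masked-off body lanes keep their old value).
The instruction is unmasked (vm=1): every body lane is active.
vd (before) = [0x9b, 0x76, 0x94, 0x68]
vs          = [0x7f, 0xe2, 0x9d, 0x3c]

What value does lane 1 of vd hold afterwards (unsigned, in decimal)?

vd[1] = 65535

VLMAX = (128 × 1/2) / 16 = 4 lanes
vl = min(AVL, VLMAX) = min(1, 4) = 1
[0] xor(0x9b,0x7f) = 0xe4
[1] tail/ones = 0xffff
[2] tail/ones = 0xffff
[3] tail/ones = 0xffff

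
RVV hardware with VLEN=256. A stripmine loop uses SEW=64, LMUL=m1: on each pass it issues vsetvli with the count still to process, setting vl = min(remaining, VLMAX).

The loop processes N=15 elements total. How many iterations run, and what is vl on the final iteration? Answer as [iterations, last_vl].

[iterations, last_vl] = [4, 3]

VLMAX = (256 × 1) / 64 = 4 lanes
iterations = ceil(15/4) = 4; final-pass vl = 3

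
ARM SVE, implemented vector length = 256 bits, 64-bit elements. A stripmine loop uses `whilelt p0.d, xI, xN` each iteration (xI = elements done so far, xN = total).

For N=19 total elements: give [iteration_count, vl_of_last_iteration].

register lanes = 256/64 = 4
19 elements at 4/iter → 5 passes, remainder 3 on the last

[iterations, last_vl] = [5, 3]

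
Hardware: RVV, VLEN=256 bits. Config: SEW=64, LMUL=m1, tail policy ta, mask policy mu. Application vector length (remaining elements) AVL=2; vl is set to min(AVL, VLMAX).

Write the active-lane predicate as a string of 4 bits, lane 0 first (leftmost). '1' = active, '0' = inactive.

lanes per group: 256·1/64 = 4
vl = min(AVL, VLMAX) = min(2, 4) = 2
bits (lane 0 leftmost): 1100

predicate = 1100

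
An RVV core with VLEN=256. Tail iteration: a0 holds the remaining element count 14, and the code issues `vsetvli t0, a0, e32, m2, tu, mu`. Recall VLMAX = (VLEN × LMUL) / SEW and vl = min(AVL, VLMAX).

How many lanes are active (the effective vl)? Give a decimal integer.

VLMAX = VLEN×LMUL/SEW = 256×2/32 = 16
AVL=14 ≤ VLMAX=16, so vl = 14

vl = 14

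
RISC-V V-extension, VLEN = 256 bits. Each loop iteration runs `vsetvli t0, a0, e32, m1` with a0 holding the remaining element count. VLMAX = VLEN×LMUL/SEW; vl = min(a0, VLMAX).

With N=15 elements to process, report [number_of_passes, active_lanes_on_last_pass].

[iterations, last_vl] = [2, 7]

lanes per group: 256·1/32 = 8
iterations = ceil(15/8) = 2; final-pass vl = 7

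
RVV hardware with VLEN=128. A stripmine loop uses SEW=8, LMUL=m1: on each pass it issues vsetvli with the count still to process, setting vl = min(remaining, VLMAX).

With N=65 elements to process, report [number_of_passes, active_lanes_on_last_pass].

[iterations, last_vl] = [5, 1]

lanes per group: 128·1/8 = 16
N=65: ⌈65/16⌉ = 5 iters; last vl = 65 − 4×16 = 1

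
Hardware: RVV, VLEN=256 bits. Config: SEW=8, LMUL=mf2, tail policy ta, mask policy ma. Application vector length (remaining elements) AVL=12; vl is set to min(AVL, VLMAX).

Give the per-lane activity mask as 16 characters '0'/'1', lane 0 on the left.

predicate = 1111111111110000

lanes per group: 256·1/2/8 = 16
vl ← min(12, 16) = 12
bits (lane 0 leftmost): 1111111111110000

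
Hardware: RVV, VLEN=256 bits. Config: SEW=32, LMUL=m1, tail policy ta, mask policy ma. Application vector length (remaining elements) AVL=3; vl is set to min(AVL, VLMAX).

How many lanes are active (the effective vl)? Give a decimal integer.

lanes per group: 256·1/32 = 8
vl = min(AVL, VLMAX) = min(3, 8) = 3

vl = 3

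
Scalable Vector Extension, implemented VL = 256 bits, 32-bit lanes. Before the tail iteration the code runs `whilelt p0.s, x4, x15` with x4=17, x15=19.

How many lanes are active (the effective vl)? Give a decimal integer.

register lanes = 256/32 = 8
active while 17+j < 19, i.e. j ∈ [0,2) capped at 8 ⇒ 2

vl = 2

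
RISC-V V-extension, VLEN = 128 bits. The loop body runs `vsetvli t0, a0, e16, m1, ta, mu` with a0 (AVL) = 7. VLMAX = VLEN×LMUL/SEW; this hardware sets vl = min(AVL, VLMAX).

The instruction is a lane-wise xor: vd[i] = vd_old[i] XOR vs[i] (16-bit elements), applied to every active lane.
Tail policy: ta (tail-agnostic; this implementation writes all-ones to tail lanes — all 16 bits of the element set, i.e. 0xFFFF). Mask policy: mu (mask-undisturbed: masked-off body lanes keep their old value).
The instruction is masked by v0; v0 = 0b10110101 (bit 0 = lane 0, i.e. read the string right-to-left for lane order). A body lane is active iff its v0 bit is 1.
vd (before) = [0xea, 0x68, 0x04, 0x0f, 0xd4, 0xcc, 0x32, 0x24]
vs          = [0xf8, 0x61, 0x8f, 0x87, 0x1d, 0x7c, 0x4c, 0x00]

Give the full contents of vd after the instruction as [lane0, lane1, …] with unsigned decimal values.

vd = [18, 104, 139, 15, 201, 176, 50, 65535]

VLMAX = VLEN×LMUL/SEW = 128×1/16 = 8
vl = min(AVL, VLMAX) = min(7, 8) = 7
lane  0: xor(0xea,0xf8) ⇒ 0x12
lane  1: mask-off/keep ⇒ 0x68
lane  2: xor(0x04,0x8f) ⇒ 0x8b
lane  3: mask-off/keep ⇒ 0x0f
lane  4: xor(0xd4,0x1d) ⇒ 0xc9
lane  5: xor(0xcc,0x7c) ⇒ 0xb0
lane  6: mask-off/keep ⇒ 0x32
lane  7: tail/ones ⇒ 0xffff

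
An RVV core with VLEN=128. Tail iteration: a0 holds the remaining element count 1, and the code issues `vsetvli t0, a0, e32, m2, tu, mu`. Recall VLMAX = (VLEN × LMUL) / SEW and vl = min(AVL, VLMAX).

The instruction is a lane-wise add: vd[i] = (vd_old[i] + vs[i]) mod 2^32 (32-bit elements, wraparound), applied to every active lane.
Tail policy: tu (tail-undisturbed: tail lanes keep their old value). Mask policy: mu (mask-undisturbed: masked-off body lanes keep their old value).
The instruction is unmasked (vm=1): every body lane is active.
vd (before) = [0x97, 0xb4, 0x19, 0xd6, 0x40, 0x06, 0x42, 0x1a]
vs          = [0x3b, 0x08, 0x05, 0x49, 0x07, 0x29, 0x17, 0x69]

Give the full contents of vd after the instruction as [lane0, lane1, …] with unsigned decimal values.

VLMAX = (128 × 2) / 32 = 8 lanes
AVL=1 ≤ VLMAX=8, so vl = 1
  i=0: add(0x97,0x3b) → 210
  i=1: tail/keep → 180
  i=2: tail/keep → 25
  i=3: tail/keep → 214
  i=4: tail/keep → 64
  i=5: tail/keep → 6
  i=6: tail/keep → 66
  i=7: tail/keep → 26

vd = [210, 180, 25, 214, 64, 6, 66, 26]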